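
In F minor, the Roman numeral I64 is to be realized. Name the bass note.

I in F minor has root F; the chord is F-A-C.
The figure 64 means second inversion — the fifth is in the bass.

C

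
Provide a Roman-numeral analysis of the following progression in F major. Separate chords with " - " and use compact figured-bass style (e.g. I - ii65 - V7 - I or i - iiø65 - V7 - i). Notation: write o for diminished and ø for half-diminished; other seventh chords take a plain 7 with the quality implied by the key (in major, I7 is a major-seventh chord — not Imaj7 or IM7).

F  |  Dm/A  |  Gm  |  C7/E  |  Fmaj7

F: major triad on F = scale degree 1 → I.
Dm/A: minor triad on D = scale degree 6 → vi64.
Gm: minor triad on G = scale degree 2 → ii.
C7/E: root C is the dominant; dominant seventh chord there is V65.
Fmaj7: major seventh chord on F = scale degree 1 → I7.

I - vi64 - ii - V65 - I7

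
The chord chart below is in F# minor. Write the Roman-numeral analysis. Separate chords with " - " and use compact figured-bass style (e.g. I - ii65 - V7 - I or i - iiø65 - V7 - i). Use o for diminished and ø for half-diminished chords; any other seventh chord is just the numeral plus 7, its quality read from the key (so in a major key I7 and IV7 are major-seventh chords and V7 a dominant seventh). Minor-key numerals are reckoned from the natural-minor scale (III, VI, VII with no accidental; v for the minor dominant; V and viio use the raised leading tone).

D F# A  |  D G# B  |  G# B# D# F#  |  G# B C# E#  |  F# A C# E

VI - iio64 - V7/V - V43 - i7

D-F#-A: major triad on D = scale degree 6 → VI.
D-G#-B has root G#, degree 2 in F# minor, so iio64.
G#-B#-D#-F# is the secondary dominant of V (dominant seventh chord on G#): V7/V.
G#-B-C#-E#: dominant seventh chord on C# = scale degree 5 → V43.
F#-A-C#-E: minor seventh chord on F# = scale degree 1 → i7.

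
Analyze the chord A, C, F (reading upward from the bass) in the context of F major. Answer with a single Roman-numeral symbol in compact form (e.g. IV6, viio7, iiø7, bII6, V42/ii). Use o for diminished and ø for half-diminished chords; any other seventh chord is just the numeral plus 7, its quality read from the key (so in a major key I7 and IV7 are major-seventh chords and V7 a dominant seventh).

The pitches F-A-C form a major triad rooted on F.
In F major, F is the tonic; the diatonic major triad there is I.
With A in the bass the chord is in first inversion, so the figured bass is 6.

I6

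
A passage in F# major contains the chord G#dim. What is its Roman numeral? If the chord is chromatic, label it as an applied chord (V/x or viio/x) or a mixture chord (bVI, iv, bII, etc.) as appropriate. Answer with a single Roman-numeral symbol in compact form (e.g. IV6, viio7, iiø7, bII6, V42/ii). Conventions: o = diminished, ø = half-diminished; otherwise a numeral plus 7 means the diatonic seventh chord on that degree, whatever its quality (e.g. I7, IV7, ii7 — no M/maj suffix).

iio

Stacked in thirds the chord is G#-B-D: a diminished triad on G#.
G# is the second degree of F# major. This is the diminished supertonic triad, borrowed from the parallel minor.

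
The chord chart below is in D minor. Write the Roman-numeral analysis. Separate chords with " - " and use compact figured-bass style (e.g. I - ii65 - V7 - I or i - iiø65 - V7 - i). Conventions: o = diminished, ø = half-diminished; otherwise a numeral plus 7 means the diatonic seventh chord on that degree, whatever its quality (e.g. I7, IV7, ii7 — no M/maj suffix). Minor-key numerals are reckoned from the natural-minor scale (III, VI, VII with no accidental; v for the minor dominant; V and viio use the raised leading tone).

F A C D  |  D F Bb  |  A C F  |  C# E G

i65 - VI6 - III6 - viio

F-A-C-D: minor seventh chord on D = scale degree 1 → i65.
D-F-Bb: root Bb is the submediant; major triad there is VI6.
A-C-F has root F, degree 3 in D minor, so III6.
C#-E-G has root C#, degree 7 in D minor, so viio.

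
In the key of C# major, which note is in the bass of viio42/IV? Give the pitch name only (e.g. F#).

D

The applied chord viio42/IV is rooted on E#: E#-G#-B-D.
The figure 42 means third inversion — the seventh is in the bass.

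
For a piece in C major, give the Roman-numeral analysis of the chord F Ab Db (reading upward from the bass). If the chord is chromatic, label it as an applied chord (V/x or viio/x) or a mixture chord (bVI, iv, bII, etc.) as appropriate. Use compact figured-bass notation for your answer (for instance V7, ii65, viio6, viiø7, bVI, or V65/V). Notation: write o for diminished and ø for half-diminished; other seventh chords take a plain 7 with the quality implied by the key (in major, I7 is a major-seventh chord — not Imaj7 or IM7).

Stacked in thirds the chord is Db-F-Ab: a major triad on Db.
Db is the lowered second degree of C major (diatonic 2 would be D). This is the Neapolitan sixth — a major triad on the lowered second degree, here in its customary first inversion.
With F in the bass the chord is in first inversion, so the figured bass is 6.

bII6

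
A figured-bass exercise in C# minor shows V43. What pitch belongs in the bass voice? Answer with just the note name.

D#

V in C# minor has root G#; the chord is G#-B#-D#-F#.
The figure 43 means second inversion — the fifth is in the bass.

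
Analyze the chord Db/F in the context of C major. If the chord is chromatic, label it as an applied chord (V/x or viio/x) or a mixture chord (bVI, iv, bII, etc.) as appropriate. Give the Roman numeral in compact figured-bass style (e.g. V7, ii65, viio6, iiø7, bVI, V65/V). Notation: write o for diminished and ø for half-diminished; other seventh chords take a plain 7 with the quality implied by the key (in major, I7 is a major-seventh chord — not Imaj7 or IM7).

The pitches Db-F-Ab form a major triad rooted on Db.
Db is the lowered second degree of C major (diatonic 2 would be D). This is the Neapolitan sixth — a major triad on the lowered second degree, here in its customary first inversion.
With F in the bass the chord is in first inversion, so the figured bass is 6.

bII6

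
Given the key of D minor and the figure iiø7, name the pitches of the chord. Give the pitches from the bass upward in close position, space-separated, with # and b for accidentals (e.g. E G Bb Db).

E G Bb D

In D minor, the second degree is E, and the diatonic chord built there is a half-diminished seventh chord.
Stacking thirds from E gives E-G-Bb-D.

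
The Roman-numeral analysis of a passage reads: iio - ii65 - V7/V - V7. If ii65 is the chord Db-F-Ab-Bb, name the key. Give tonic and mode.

Ab major

The chord Bbm7/Db is a minor seventh chord rooted on Bb; its label is ii65.
If Bb is scale degree 2 and the mode makes that degree carry a minor seventh chord, the tonic is Ab and the mode is major.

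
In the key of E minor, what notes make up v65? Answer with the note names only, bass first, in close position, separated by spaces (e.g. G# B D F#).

D F# A B

The numeral's case and figure indicate a minor seventh chord. In E minor its root, scale degree 5, is B.
Stacking thirds from B gives B-D-F#-A.
With the 65 figure the chord is in first inversion; from the bass D upward in close position it reads D-F#-A-B.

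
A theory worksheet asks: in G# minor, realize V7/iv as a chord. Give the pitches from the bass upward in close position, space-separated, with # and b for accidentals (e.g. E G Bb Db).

V7/iv is a secondary dominant — the dominant seventh of iv. iv in G# minor is C#, so the applied chord's root is G#, a perfect fifth above.
Building a dominant seventh chord on G# gives G#-B#-D#-F#.

G# B# D# F#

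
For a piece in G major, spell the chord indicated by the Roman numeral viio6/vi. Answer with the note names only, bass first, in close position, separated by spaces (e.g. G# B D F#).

The slash marks an applied leading-tone chord: viio of vi. In G major, vi is E, so the leading tone to it is D#, a half step below.
Building a diminished triad on D# gives D#-F#-A.
The figured bass 6 indicates first inversion, placing the third (F#) in the bass: F#-A-D#.

F# A D#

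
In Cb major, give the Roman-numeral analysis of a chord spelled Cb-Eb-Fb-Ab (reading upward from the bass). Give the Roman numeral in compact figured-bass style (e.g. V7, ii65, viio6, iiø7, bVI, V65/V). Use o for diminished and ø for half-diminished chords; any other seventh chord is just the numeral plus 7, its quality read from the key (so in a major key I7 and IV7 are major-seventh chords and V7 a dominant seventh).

IV43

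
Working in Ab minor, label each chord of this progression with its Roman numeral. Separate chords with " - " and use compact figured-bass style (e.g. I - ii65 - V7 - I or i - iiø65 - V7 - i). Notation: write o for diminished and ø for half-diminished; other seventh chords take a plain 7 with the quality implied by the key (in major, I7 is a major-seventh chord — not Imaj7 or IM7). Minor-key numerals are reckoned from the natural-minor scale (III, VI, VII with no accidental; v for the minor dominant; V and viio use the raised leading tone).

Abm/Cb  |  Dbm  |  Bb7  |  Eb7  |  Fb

i6 - iv - V7/V - V7 - VI

Abm/Cb: root Ab is the tonic; minor triad there is i6.
Dbm: root Db is the subdominant; minor triad there is iv.
Bb7 is the secondary dominant of V (dominant seventh chord on Bb): V7/V.
Eb7 has root Eb, degree 5 in Ab minor, so V7.
Fb: root Fb is the submediant; major triad there is VI.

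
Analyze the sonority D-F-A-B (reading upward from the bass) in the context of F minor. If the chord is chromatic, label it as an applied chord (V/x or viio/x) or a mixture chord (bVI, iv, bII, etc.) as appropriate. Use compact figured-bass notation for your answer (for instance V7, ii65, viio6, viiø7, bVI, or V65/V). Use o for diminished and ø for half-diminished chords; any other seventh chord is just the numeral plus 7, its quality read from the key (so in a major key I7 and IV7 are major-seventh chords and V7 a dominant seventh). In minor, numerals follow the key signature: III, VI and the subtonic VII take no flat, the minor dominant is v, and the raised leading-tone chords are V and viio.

Stacked in thirds the chord is B-D-F-A: a half-diminished seventh chord on B.
B sits a half step below C (V in F minor); a diminished chord there is the applied leading-tone chord of V.
With D in the bass the chord is in first inversion, so the figured bass is 65.

viiø65/V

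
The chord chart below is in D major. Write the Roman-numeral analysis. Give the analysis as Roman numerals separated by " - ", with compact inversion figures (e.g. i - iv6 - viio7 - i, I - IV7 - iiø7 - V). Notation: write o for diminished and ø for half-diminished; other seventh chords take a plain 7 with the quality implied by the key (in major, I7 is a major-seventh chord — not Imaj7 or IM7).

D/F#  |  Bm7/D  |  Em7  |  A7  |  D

D/F#: major triad on D = scale degree 1 → I6.
Bm7/D has root B, degree 6 in D major, so vi65.
Em7 has root E, degree 2 in D major, so ii7.
A7: root A is the dominant; dominant seventh chord there is V7.
D has root D, degree 1 in D major, so I.

I6 - vi65 - ii7 - V7 - I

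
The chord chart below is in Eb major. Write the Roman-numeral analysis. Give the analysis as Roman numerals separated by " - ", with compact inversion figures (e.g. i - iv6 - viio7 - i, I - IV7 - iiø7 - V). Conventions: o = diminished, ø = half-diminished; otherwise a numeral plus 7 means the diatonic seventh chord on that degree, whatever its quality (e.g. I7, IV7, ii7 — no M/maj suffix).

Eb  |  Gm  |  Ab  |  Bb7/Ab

I - iii - IV - V42

Eb: root Eb is the tonic; major triad there is I.
Gm has root G, degree 3 in Eb major, so iii.
Ab has root Ab, degree 4 in Eb major, so IV.
Bb7/Ab: dominant seventh chord on Bb = scale degree 5 → V42.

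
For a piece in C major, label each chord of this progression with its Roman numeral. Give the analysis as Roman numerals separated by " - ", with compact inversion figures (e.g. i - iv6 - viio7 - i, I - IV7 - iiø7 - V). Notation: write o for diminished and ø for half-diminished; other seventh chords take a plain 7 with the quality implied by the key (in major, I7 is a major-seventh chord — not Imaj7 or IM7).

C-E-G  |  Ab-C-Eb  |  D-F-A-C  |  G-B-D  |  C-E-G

I - bVI - ii7 - V - I

C-E-G: root C is the tonic; major triad there is I.
Ab-C-Eb is non-diatonic — bVI, a mixture chord from C minor.
D-F-A-C: minor seventh chord on D = scale degree 2 → ii7.
G-B-D has root G, degree 5 in C major, so V.
C-E-G has root C, degree 1 in C major, so I.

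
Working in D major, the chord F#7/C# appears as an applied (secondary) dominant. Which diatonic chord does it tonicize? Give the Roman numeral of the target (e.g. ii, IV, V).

vi

The chord is a dominant seventh chord on F#.
A dominant resolves down a perfect fifth: F# → B. In D major, B is scale degree 6, i.e. vi.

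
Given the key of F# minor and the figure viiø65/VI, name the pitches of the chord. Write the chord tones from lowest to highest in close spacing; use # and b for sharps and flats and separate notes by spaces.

E G B C#

The slash marks an applied leading-tone chord: viio of VI. In F# minor, VI is D, so the leading tone to it is C#, a half step below.
Building a half-diminished seventh chord on C# gives C#-E-G-B.
The figured bass 65 indicates first inversion, placing the third (E) in the bass: E-G-B-C#.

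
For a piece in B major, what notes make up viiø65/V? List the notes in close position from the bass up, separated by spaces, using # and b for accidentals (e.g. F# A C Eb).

G# B D# E#

viiø65/V is a secondary leading-tone chord. The target V is F# in B major; the applied chord is rooted a semitone below, on E#.
Building a half-diminished seventh chord on E# gives E#-G#-B-D#.
With the 65 figure the chord is in first inversion; from the bass G# upward in close position it reads G#-B-D#-E#.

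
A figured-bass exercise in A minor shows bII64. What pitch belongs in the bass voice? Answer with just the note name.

bII in A minor has root Bb; the chord is Bb-D-F.
The figure 64 means second inversion — the fifth is in the bass.

F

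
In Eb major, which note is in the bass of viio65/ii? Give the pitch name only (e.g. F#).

The applied chord viio65/ii is rooted on E: E-G-Bb-Db.
The figure 65 means first inversion — the third is in the bass.

G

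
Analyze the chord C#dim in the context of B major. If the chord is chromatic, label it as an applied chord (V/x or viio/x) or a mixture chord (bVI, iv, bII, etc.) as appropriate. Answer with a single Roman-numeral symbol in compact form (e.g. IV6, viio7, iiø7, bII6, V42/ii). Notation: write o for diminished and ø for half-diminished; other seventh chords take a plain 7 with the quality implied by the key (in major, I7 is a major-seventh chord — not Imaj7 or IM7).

The pitches C#-E-G form a diminished triad rooted on C#.
C# is the second degree of B major. This is the diminished supertonic triad, borrowed from the parallel minor.

iio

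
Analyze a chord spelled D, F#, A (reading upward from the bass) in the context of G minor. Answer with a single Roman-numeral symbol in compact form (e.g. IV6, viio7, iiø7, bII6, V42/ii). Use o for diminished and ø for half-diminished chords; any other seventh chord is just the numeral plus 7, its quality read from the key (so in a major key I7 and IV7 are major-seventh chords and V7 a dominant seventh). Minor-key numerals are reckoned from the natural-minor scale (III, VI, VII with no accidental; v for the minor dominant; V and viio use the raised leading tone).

Stacked in thirds the chord is D-F#-A: a major triad on D.
In G minor, D is the dominant; the diatonic major triad there is V.

V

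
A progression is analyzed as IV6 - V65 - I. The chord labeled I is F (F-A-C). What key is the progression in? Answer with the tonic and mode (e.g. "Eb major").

The anchor chord is a major triad on F, labeled I.
If F is scale degree 1 and the mode makes that degree carry a major triad, the tonic is F and the mode is major.

F major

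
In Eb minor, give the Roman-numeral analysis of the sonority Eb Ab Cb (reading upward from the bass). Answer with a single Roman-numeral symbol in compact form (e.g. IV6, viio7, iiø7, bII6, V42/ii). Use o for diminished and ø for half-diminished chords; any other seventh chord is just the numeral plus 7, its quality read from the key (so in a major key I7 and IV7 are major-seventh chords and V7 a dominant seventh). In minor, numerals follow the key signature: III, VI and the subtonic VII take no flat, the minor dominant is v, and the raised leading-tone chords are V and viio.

iv64

Stacked in thirds the chord is Ab-Cb-Eb: a minor triad on Ab.
In Eb minor, Ab is the subdominant; the diatonic minor triad there is iv.
With Eb in the bass the chord is in second inversion, so the figured bass is 64.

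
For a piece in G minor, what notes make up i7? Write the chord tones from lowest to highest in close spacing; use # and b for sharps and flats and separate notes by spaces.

G Bb D F

In G minor, scale degree 1 is G, and the diatonic chord built there is a minor seventh chord.
Stacking thirds from G gives G-Bb-D-F.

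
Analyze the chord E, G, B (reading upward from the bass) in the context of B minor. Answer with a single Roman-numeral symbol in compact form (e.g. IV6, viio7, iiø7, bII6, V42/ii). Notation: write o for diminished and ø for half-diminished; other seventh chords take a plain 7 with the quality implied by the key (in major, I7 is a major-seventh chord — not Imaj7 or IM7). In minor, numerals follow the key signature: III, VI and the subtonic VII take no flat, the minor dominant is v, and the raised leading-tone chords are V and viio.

The pitches E-G-B form a minor triad rooted on E.
E is scale degree 4 in B minor, and a minor triad on that degree is written iv.

iv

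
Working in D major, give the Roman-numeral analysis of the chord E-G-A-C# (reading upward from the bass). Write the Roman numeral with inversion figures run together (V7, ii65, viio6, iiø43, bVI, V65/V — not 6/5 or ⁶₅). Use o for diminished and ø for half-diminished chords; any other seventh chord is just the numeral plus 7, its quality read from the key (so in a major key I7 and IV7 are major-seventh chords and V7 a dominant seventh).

V43

Stacked in thirds the chord is A-C#-E-G: a dominant seventh chord on A.
A is scale degree 5 in D major, and a dominant seventh chord on that degree is written V7.
With E in the bass the chord is in second inversion, so the figured bass is 43.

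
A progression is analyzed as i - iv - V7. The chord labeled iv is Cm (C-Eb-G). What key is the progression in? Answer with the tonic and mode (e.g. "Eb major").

G minor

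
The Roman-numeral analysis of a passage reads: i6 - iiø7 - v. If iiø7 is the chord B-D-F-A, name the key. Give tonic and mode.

A minor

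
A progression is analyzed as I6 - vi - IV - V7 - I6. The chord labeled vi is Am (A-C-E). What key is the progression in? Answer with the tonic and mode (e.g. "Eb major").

C major

vi is given as A-C-E — a minor triad with root A.
vi on A implies A is the submediant; that puts the tonic at C, and the lowercase numeral fits major mode.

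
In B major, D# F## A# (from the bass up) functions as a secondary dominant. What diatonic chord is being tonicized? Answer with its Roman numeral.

The chord is a major triad on D#.
A dominant resolves down a perfect fifth: D# → G#. In B major, G# is scale degree 6, i.e. vi.

vi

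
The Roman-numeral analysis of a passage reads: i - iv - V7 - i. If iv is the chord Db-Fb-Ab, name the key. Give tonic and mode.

Ab minor

The chord Dbm is a minor triad rooted on Db; its label is iv.
iv on Db implies Db is the subdominant; that puts the tonic at Ab, and the lowercase numeral fits minor mode.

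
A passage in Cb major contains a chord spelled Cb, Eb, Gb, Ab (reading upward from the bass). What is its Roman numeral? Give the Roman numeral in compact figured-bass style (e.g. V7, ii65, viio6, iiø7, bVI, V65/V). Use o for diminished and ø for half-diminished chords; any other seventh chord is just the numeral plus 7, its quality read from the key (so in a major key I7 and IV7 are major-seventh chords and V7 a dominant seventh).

vi65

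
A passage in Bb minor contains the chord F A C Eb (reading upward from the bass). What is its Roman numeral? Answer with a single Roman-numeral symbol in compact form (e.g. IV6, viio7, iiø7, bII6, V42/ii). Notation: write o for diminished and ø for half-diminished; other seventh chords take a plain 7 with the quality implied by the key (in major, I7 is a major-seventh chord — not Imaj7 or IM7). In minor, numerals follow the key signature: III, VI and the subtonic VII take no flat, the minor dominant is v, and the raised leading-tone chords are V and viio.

V7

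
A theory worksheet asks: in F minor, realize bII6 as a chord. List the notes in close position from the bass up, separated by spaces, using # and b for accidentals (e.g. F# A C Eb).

Bb Db Gb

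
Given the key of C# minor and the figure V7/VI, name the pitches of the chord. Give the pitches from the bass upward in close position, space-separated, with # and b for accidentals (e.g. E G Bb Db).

The slash means an applied dominant: we want the dominant of VI. In C# minor, VI is A major, and its dominant is built on E.
Building a dominant seventh chord on E gives E-G#-B-D.

E G# B D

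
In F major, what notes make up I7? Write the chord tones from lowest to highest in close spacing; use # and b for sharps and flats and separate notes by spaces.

The numeral's case and figure indicate a major seventh chord. In F major its root, the tonic, is F.
Stacking thirds from F gives F-A-C-E.

F A C E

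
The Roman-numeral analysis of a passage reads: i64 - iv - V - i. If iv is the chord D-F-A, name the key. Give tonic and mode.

A minor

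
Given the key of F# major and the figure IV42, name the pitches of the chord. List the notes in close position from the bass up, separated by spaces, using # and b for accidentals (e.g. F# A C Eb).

A# B D# F#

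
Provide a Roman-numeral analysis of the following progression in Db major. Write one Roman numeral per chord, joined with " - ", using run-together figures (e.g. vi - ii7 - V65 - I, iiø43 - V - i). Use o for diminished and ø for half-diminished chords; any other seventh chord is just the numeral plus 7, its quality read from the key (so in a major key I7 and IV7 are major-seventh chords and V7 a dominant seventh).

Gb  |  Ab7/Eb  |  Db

Gb has root Gb, degree 4 in Db major, so IV.
Ab7/Eb: dominant seventh chord on Ab = scale degree 5 → V43.
Db: major triad on Db = scale degree 1 → I.

IV - V43 - I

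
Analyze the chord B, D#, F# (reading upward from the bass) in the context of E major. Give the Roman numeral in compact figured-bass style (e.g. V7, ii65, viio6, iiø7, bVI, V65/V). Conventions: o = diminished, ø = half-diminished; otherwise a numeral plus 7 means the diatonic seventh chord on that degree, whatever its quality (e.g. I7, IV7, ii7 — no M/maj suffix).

V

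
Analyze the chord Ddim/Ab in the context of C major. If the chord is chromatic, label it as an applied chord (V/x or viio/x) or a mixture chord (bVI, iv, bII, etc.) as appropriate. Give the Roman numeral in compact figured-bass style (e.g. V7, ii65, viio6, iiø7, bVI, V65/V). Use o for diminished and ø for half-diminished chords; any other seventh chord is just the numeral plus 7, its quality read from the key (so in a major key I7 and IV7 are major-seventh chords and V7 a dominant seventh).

iio64

Stacked in thirds the chord is D-F-Ab: a diminished triad on D.
D is the second degree of C major. This is the diminished supertonic triad, borrowed from the parallel minor.
With Ab in the bass the chord is in second inversion, so the figured bass is 64.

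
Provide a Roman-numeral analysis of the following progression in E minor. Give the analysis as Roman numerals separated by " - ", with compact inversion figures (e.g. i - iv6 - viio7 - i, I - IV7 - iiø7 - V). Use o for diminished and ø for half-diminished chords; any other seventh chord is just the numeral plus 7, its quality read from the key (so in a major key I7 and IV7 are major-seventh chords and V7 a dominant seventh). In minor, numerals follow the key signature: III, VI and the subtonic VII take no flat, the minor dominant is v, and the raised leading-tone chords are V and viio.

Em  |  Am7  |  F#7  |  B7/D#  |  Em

i - iv7 - V7/V - V65 - i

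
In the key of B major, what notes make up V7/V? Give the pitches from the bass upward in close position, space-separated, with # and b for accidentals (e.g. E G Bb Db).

C# E# G# B

V7/V is a secondary dominant — the dominant seventh of V. V in B major is F#, so the applied chord's root is C#, a perfect fifth above.
Building a dominant seventh chord on C# gives C#-E#-G#-B.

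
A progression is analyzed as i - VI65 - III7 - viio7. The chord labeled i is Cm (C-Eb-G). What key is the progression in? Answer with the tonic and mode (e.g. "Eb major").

C minor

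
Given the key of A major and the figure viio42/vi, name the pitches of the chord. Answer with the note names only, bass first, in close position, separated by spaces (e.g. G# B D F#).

D E# G# B

The slash marks an applied leading-tone chord: viio of vi. In A major, vi is F#, so the leading tone to it is E#, a half step below.
Building a fully diminished seventh chord on E# gives E#-G#-B-D.
The figured bass 42 indicates third inversion, placing the seventh (D) in the bass: D-E#-G#-B.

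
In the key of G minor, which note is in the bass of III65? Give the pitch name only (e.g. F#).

III in G minor has root Bb; the chord is Bb-D-F-A.
The figure 65 means first inversion — the third is in the bass.

D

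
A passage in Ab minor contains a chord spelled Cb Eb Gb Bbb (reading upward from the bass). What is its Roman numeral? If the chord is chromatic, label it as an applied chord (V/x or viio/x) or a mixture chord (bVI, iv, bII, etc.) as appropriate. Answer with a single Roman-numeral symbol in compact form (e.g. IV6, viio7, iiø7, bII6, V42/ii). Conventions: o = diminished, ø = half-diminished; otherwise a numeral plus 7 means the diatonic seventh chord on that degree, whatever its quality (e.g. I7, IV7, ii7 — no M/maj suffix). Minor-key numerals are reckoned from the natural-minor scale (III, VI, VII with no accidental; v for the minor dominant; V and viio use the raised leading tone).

V7/VI

Stacked in thirds the chord is Cb-Eb-Gb-Bbb: a dominant seventh chord on Cb.
Cb is not a diatonic chord root with this quality in Ab minor, but it lies a perfect fifth above Fb (VI), so the chord functions as an applied dominant of VI.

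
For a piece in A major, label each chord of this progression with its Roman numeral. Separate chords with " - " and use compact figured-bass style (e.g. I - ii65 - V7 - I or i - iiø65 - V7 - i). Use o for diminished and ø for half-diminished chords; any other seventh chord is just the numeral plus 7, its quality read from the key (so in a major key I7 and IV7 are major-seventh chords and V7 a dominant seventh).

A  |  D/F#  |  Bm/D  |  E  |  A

A: root A is the tonic; major triad there is I.
D/F# has root D, degree 4 in A major, so IV6.
Bm/D: root B is the supertonic; minor triad there is ii6.
E: major triad on E = scale degree 5 → V.
A: major triad on A = scale degree 1 → I.

I - IV6 - ii6 - V - I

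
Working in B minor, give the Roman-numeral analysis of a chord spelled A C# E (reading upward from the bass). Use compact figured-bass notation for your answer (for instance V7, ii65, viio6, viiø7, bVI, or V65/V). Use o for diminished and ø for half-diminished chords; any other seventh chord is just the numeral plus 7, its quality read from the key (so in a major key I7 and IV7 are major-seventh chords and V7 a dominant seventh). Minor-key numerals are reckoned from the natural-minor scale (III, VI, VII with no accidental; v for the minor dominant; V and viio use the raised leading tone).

VII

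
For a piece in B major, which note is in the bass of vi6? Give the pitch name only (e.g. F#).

B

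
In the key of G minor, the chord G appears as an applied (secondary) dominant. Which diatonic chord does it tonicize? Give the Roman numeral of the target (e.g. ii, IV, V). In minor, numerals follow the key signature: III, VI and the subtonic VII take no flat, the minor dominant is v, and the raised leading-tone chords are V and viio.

iv

The chord is a major triad on G.
A dominant resolves down a perfect fifth: G → C. In G minor, C is scale degree 4, i.e. iv.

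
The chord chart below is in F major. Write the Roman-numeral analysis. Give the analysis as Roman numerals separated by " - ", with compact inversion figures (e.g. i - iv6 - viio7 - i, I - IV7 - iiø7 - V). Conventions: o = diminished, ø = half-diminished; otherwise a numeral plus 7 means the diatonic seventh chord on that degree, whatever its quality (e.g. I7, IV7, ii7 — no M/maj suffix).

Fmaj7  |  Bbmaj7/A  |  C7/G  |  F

I7 - IV42 - V43 - I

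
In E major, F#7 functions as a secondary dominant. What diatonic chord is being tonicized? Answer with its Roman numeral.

V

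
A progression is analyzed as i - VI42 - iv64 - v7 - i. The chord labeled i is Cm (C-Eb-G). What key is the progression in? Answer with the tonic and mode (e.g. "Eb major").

C minor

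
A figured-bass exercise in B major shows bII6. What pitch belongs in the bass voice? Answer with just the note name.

E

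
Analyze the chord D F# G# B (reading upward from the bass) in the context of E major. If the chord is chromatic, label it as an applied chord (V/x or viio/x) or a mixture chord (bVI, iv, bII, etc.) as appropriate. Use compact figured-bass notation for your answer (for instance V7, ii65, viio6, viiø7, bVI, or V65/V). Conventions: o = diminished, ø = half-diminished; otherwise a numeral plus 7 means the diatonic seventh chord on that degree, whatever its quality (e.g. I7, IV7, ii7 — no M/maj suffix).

Stacked in thirds the chord is G#-B-D-F#: a half-diminished seventh chord on G#.
G# sits a half step below A (IV in E major); a diminished chord there is the applied leading-tone chord of IV.
With D in the bass the chord is in second inversion, so the figured bass is 43.

viiø43/IV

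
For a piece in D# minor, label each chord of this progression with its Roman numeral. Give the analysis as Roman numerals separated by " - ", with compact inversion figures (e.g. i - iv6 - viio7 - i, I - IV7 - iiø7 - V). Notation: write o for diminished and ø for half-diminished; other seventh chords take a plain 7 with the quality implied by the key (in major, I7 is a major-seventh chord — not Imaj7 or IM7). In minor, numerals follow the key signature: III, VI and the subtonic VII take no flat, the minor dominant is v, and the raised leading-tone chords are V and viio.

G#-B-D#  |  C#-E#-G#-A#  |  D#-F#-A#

iv - v65 - i

G#-B-D# has root G#, degree 4 in D# minor, so iv.
C#-E#-G#-A#: minor seventh chord on A# = scale degree 5 → v65.
D#-F#-A# has root D#, degree 1 in D# minor, so i.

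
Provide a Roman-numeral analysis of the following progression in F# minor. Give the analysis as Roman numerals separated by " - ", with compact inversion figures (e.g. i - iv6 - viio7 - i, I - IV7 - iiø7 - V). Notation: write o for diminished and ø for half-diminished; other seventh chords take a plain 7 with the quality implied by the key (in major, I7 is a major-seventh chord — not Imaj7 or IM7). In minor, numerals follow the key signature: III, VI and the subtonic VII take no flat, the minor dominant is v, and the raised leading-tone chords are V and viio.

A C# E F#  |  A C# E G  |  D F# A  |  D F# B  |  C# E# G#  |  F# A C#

i65 - V7/VI - VI - iv6 - V - i

A-C#-E-F#: minor seventh chord on F# = scale degree 1 → i65.
A-C#-E-G is the secondary dominant of VI (dominant seventh chord on A): V7/VI.
D-F#-A has root D, degree 6 in F# minor, so VI.
D-F#-B has root B, degree 4 in F# minor, so iv6.
C#-E#-G# has root C#, degree 5 in F# minor, so V.
F#-A-C#: minor triad on F# = scale degree 1 → i.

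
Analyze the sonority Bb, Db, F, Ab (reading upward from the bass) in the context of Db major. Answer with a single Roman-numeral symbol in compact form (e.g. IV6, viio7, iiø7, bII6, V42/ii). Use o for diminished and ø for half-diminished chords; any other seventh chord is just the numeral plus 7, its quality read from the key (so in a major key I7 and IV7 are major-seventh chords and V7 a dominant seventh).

vi7

The pitches Bb-Db-F-Ab form a minor seventh chord rooted on Bb.
Bb is scale degree 6 in Db major, and a minor seventh chord on that degree is written vi7.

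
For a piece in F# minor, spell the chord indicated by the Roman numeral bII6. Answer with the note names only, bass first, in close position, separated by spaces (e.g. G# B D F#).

B D G

bII6 is the Neapolitan sixth — a major triad on the lowered second degree, here in its customary first inversion. In F# minor that root is G.
So the chord is G-B-D.
With the 6 figure the chord is in first inversion; from the bass B upward in close position it reads B-D-G.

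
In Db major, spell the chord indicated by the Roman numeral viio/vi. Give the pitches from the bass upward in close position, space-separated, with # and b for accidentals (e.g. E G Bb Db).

A C Eb

viio/vi is a secondary leading-tone chord. The target vi is Bb in Db major; the applied chord is rooted a semitone below, on A.
Building a diminished triad on A gives A-C-Eb.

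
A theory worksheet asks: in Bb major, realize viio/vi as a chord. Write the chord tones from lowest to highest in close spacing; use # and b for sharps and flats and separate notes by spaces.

F# A C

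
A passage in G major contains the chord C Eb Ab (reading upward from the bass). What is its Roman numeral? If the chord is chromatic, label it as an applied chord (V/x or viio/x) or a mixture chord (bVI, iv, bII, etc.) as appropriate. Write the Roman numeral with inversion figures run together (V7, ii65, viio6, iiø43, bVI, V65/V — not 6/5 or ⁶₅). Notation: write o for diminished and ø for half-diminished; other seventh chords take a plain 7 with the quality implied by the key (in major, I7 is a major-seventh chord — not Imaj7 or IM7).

The pitches Ab-C-Eb form a major triad rooted on Ab.
Ab is the lowered second degree of G major (diatonic 2 would be A). This is the Neapolitan sixth — a major triad on the lowered second degree, here in its customary first inversion.
With C in the bass the chord is in first inversion, so the figured bass is 6.

bII6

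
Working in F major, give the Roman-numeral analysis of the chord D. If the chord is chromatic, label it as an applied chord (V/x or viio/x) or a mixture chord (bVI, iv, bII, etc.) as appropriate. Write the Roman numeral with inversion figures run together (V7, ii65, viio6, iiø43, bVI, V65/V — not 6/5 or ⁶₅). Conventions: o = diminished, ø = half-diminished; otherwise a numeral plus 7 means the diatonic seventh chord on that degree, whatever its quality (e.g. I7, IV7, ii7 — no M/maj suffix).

V/ii

Stacked in thirds the chord is D-F#-A: a major triad on D.
D is not a diatonic chord root with this quality in F major, but it lies a perfect fifth above G (ii), so the chord functions as an applied dominant of ii.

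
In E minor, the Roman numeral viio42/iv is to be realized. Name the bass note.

The applied chord viio42/iv is rooted on G#: G#-B-D-F.
The figure 42 means third inversion — the seventh is in the bass.

F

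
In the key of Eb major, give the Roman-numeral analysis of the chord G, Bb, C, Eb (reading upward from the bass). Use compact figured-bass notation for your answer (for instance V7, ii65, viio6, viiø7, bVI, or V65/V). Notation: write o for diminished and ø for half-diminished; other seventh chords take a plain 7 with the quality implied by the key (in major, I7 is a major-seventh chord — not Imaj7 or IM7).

vi43

Stacked in thirds the chord is C-Eb-G-Bb: a minor seventh chord on C.
C is scale degree 6 in Eb major, and a minor seventh chord on that degree is written vi7.
With G in the bass the chord is in second inversion, so the figured bass is 43.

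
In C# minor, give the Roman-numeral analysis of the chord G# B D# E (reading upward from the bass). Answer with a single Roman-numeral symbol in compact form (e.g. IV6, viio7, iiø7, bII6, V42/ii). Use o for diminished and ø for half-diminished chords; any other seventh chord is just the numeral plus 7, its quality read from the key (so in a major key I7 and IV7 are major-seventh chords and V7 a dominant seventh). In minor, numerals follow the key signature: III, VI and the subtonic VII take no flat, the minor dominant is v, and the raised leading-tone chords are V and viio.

Stacked in thirds the chord is E-G#-B-D#: a major seventh chord on E.
E is scale degree 3 in C# minor, and a major seventh chord on that degree is written III7.
With G# in the bass the chord is in first inversion, so the figured bass is 65.

III65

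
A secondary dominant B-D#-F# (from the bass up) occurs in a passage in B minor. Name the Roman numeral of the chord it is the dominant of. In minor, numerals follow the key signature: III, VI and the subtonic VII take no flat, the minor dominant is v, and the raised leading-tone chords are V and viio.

The chord is a major triad on B.
A dominant resolves down a perfect fifth: B → E. In B minor, E is scale degree 4, i.e. iv.

iv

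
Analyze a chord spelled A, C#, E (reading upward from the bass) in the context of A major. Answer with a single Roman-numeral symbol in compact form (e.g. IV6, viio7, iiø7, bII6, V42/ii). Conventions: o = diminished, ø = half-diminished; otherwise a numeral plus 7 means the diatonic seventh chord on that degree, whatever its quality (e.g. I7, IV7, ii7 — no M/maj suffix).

I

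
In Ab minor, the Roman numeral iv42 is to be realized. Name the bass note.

Cb

iv in Ab minor has root Db; the chord is Db-Fb-Ab-Cb.
The figure 42 means third inversion — the seventh is in the bass.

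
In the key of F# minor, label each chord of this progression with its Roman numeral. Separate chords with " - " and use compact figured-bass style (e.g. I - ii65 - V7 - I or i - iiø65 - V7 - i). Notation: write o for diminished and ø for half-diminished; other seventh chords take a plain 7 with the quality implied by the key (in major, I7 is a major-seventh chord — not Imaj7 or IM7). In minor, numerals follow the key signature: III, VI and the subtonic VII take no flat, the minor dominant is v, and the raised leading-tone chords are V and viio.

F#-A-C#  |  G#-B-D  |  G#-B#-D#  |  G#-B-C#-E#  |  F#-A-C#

i - iio - V/V - V43 - i

F#-A-C# has root F#, degree 1 in F# minor, so i.
G#-B-D: diminished triad on G# = scale degree 2 → iio.
G#-B#-D#: chromatic; G# is V of V, so V/V.
G#-B-C#-E#: dominant seventh chord on C# = scale degree 5 → V43.
F#-A-C# has root F#, degree 1 in F# minor, so i.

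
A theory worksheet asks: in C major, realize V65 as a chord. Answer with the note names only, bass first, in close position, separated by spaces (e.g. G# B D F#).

In C major, scale degree 5 is G, and the diatonic chord built there is a dominant seventh chord.
That chord is spelled G-B-D-F.
The figured bass 65 indicates first inversion, placing the third (B) in the bass: B-D-F-G.

B D F G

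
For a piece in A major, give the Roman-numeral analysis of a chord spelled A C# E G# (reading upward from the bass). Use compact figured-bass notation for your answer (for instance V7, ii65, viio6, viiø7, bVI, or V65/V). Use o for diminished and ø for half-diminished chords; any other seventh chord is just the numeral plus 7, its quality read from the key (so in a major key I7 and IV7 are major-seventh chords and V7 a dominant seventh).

I7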